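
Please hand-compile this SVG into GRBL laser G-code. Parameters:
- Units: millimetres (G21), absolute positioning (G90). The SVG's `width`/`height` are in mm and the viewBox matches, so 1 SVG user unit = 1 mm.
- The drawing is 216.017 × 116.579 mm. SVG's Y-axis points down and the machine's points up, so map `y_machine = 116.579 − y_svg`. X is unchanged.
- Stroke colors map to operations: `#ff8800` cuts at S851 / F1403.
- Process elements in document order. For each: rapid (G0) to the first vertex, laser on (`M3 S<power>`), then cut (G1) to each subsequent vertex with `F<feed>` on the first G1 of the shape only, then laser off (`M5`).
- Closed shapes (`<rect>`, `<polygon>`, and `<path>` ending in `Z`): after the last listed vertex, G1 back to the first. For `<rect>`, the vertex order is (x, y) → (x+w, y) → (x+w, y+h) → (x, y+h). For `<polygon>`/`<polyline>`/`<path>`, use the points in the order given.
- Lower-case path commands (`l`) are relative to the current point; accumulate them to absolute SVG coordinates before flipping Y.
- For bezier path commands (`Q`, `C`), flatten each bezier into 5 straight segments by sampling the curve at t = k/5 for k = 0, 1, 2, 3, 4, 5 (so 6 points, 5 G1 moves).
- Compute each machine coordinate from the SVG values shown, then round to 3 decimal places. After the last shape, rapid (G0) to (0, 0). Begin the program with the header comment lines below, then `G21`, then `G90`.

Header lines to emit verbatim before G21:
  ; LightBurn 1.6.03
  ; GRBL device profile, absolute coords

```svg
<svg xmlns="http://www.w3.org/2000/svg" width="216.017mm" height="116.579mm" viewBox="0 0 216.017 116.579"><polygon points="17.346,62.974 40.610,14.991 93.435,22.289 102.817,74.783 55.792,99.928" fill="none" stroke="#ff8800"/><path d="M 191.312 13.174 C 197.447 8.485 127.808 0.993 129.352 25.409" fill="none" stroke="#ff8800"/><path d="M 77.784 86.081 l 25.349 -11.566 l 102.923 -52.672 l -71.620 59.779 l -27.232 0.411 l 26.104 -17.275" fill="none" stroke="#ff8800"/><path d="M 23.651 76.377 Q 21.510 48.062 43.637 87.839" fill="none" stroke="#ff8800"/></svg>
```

viewBox `0 0 216.017 116.579` with mm width/height → 1 unit = 1 mm. Flip: y_m = 116.579 − y_svg.

**Shape 1** — `<polygon>` regular polygon, stroke `#ff8800` → cut (S851, F1403). Machine vertices: (17.346,53.605) → (40.610,101.588) → (93.435,94.290) → (102.817,41.796) → (55.792,16.651) → (17.346,53.605). Closed: final G1 returns to the first vertex.

**Shape 2** — `<path>` cubic bezier, stroke `#ff8800` → cut (S851, F1403). Control points (SVG): P0=(191.312,13.174), P1=(197.447,8.485), P2=(127.808,0.993), P3=(129.352,25.409); sampled at t=k/5. Machine vertices: (191.312,103.405) → (187.076,106.277) → (171.708,108.156) → (152.262,107.375) → (135.792,102.268) → (129.352,91.170). Open path.

**Shape 3** — `<path>` open polyline, stroke `#ff8800` → cut (S851, F1403). Machine vertices: (77.784,30.498) → (103.133,42.064) → (206.056,94.736) → (134.436,34.957) → (107.204,34.546) → (133.308,51.821). Open path.

**Shape 4** — `<path>` quadratic bezier, stroke `#ff8800` → cut (S851, F1403). Control points (SVG): P0=(23.651,76.377), P1=(21.510,48.062), P2=(43.637,87.839); sampled at t=k/5. Machine vertices: (23.651,40.202) → (23.765,48.804) → (25.821,51.959) → (29.818,49.667) → (35.757,41.927) → (43.637,28.740). Open path.

; LightBurn 1.6.03
; GRBL device profile, absolute coords
G21
G90
G0 X17.346 Y53.605
M3 S851
G1 X40.610 Y101.588 F1403
G1 X93.435 Y94.290
G1 X102.817 Y41.796
G1 X55.792 Y16.651
G1 X17.346 Y53.605
M5
G0 X191.312 Y103.405
M3 S851
G1 X187.076 Y106.277 F1403
G1 X171.708 Y108.156
G1 X152.262 Y107.375
G1 X135.792 Y102.268
G1 X129.352 Y91.170
M5
G0 X77.784 Y30.498
M3 S851
G1 X103.133 Y42.064 F1403
G1 X206.056 Y94.736
G1 X134.436 Y34.957
G1 X107.204 Y34.546
G1 X133.308 Y51.821
M5
G0 X23.651 Y40.202
M3 S851
G1 X23.765 Y48.804 F1403
G1 X25.821 Y51.959
G1 X29.818 Y49.667
G1 X35.757 Y41.927
G1 X43.637 Y28.740
M5
G0 X0.000 Y0.000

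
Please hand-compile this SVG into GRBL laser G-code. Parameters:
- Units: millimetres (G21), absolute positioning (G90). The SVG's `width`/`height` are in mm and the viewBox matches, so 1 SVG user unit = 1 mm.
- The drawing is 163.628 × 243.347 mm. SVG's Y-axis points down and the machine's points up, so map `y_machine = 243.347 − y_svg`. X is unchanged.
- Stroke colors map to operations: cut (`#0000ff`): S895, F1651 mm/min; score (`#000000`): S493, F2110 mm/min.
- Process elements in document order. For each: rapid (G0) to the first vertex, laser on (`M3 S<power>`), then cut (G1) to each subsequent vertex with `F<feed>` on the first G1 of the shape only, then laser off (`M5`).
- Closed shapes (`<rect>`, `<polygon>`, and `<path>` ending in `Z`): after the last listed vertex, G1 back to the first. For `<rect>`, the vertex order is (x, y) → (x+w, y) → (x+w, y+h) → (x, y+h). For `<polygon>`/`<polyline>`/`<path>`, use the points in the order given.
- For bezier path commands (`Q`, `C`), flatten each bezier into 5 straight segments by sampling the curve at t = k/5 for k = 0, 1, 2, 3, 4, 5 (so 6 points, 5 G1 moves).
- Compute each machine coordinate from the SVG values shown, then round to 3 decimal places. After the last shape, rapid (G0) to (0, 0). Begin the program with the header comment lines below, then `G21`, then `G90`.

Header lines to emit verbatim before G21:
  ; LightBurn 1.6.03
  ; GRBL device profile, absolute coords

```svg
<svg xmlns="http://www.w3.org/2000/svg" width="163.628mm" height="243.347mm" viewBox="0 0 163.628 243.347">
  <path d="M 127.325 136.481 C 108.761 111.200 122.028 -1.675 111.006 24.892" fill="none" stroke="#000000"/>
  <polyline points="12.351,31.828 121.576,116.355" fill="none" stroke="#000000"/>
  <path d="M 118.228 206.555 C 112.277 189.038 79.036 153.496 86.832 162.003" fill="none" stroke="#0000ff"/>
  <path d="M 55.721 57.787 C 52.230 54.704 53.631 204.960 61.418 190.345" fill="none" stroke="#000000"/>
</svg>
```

; LightBurn 1.6.03
; GRBL device profile, absolute coords
G21
G90
G0 X127.325 Y106.866
M3 S493
G1 X119.557 Y130.730 F2110
G1 X116.735 Y164.718
G1 X116.165 Y197.934
G1 X115.153 Y219.478
G1 X111.006 Y218.455
M5
G0 X12.351 Y211.519
M3 S493
G1 X121.576 Y126.992 F2110
M5
G0 X118.228 Y36.792
M3 S895
G1 X111.929 Y48.969 F1651
G1 X102.361 Y62.492
G1 X92.802 Y74.382
G1 X86.532 Y81.659
G1 X86.832 Y81.344
M5
G0 X55.721 Y185.560
M3 S493
G1 X54.225 Y171.555 F2110
G1 X53.976 Y136.022
G1 X55.043 Y94.237
G1 X57.500 Y61.472
G1 X61.418 Y53.002
M5
G0 X0.000 Y0.000

viewBox `0 0 163.628 243.347` with mm width/height → 1 unit = 1 mm. Flip: y_m = 243.347 − y_svg.

**Shape 1** — `<path>` cubic bezier, stroke `#000000` → score (S493, F2110). Control points (SVG): P0=(127.325,136.481), P1=(108.761,111.200), P2=(122.028,-1.675), P3=(111.006,24.892); sampled at t=k/5. Machine vertices: (127.325,106.866) → (119.557,130.730) → (116.735,164.718) → (116.165,197.934) → (115.153,219.478) → (111.006,218.455). Open path.

**Shape 2** — `<polyline>` line segment, stroke `#000000` → score (S493, F2110). Machine vertices: (12.351,211.519) → (121.576,126.992). Open path.

**Shape 3** — `<path>` cubic bezier, stroke `#0000ff` → cut (S895, F1651). Control points (SVG): P0=(118.228,206.555), P1=(112.277,189.038), P2=(79.036,153.496), P3=(86.832,162.003); sampled at t=k/5. Machine vertices: (118.228,36.792) → (111.929,48.969) → (102.361,62.492) → (92.802,74.382) → (86.532,81.659) → (86.832,81.344). Open path.

**Shape 4** — `<path>` cubic bezier, stroke `#000000` → score (S493, F2110). Control points (SVG): P0=(55.721,57.787), P1=(52.230,54.704), P2=(53.631,204.960), P3=(61.418,190.345); sampled at t=k/5. Machine vertices: (55.721,185.560) → (54.225,171.555) → (53.976,136.022) → (55.043,94.237) → (57.500,61.472) → (61.418,53.002). Open path.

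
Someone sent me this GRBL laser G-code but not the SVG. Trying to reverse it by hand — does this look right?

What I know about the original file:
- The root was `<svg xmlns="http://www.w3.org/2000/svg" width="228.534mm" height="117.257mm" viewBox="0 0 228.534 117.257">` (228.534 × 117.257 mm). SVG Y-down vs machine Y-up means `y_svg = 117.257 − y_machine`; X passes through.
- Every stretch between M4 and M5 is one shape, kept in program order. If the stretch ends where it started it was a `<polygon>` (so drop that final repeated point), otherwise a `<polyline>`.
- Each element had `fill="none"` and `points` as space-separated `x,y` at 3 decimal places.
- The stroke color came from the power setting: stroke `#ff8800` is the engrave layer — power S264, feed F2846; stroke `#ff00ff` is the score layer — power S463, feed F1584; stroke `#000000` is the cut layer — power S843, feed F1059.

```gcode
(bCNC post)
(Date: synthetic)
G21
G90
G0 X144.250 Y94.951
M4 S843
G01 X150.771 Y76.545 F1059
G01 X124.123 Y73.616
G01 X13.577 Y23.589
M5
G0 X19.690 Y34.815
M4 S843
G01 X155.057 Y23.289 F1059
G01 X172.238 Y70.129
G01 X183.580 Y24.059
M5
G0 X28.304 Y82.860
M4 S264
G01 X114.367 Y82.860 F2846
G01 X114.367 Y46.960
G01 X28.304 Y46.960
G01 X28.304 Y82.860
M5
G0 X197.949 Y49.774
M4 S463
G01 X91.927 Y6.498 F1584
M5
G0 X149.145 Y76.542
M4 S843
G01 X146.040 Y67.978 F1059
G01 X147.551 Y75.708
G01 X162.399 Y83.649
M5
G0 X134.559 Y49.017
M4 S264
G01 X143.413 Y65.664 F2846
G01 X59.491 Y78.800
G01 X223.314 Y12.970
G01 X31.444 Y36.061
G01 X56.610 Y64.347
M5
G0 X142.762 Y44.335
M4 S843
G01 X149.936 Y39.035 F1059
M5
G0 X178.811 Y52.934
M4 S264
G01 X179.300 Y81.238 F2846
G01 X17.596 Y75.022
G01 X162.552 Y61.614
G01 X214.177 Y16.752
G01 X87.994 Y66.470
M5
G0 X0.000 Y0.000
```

Each laser-on run becomes one SVG element. Flip Y back into SVG space with y_svg = 117.257 − y_machine.

Run 1: the run's S843 means `#000000` (cut). The run is open, so emit a `<polyline>` with points (Y-flipped): 144.250,22.306 150.771,40.712 124.123,43.641 13.577,93.668.

Run 2: S843 ⇒ cut layer `#000000`. The run is open, so emit a `<polyline>` with points (Y-flipped): 19.690,82.442 155.057,93.968 172.238,47.128 183.580,93.198.

Run 3: S264 ⇒ engrave layer `#ff8800`. The run returns to its start, so emit a `<polygon>` with points (Y-flipped): 28.304,34.397 114.367,34.397 114.367,70.297 28.304,70.297.

Run 4: the run's S463 means `#ff00ff` (score). The run is open, so emit a `<polyline>` with points (Y-flipped): 197.949,67.483 91.927,110.759.

Run 5: S843 ⇒ cut layer `#000000`. The run is open, so emit a `<polyline>` with points (Y-flipped): 149.145,40.715 146.040,49.279 147.551,41.549 162.399,33.608.

Run 6: power S264 maps to stroke `#ff8800` (engrave). The run is open, so emit a `<polyline>` with points (Y-flipped): 134.559,68.240 143.413,51.593 59.491,38.457 223.314,104.287 31.444,81.196 56.610,52.910.

Run 7: power S843 maps to stroke `#000000` (cut). The run is open, so emit a `<polyline>` with points (Y-flipped): 142.762,72.922 149.936,78.222.

Run 8: the run's S264 means `#ff8800` (engrave). The run is open, so emit a `<polyline>` with points (Y-flipped): 178.811,64.323 179.300,36.019 17.596,42.235 162.552,55.643 214.177,100.505 87.994,50.787.

<svg xmlns="http://www.w3.org/2000/svg" width="228.534mm" height="117.257mm" viewBox="0 0 228.534 117.257">
  <polyline points="144.250,22.306 150.771,40.712 124.123,43.641 13.577,93.668" fill="none" stroke="#000000"/>
  <polyline points="19.690,82.442 155.057,93.968 172.238,47.128 183.580,93.198" fill="none" stroke="#000000"/>
  <polygon points="28.304,34.397 114.367,34.397 114.367,70.297 28.304,70.297" fill="none" stroke="#ff8800"/>
  <polyline points="197.949,67.483 91.927,110.759" fill="none" stroke="#ff00ff"/>
  <polyline points="149.145,40.715 146.040,49.279 147.551,41.549 162.399,33.608" fill="none" stroke="#000000"/>
  <polyline points="134.559,68.240 143.413,51.593 59.491,38.457 223.314,104.287 31.444,81.196 56.610,52.910" fill="none" stroke="#ff8800"/>
  <polyline points="142.762,72.922 149.936,78.222" fill="none" stroke="#000000"/>
  <polyline points="178.811,64.323 179.300,36.019 17.596,42.235 162.552,55.643 214.177,100.505 87.994,50.787" fill="none" stroke="#ff8800"/>
</svg>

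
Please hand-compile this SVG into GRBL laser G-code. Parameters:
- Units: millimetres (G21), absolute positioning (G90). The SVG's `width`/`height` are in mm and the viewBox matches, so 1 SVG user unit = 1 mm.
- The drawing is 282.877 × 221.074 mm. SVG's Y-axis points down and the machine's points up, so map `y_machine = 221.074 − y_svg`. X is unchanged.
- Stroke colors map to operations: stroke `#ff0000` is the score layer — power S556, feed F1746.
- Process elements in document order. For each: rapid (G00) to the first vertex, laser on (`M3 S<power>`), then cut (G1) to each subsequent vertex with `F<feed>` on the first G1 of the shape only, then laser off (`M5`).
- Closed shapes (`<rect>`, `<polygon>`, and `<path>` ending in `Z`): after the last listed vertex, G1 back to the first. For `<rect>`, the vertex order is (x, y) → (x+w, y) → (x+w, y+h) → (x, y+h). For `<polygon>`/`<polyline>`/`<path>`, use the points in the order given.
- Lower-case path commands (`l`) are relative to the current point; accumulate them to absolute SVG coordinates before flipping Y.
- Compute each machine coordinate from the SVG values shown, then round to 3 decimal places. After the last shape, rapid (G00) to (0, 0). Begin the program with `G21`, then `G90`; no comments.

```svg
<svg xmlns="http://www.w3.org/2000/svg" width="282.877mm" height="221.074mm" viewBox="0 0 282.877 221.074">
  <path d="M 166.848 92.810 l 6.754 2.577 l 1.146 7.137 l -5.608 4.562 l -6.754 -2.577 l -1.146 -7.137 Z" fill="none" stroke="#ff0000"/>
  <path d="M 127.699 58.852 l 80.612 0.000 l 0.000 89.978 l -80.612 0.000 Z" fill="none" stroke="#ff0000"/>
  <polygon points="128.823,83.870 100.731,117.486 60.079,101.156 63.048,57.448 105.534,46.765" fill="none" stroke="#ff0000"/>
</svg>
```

G21
G90
G00 X166.848 Y128.264
M3 S556
G1 X173.602 Y125.687 F1746
G1 X174.748 Y118.550
G1 X169.140 Y113.988
G1 X162.386 Y116.565
G1 X161.240 Y123.702
G1 X166.848 Y128.264
M5
G00 X127.699 Y162.222
M3 S556
G1 X208.311 Y162.222 F1746
G1 X208.311 Y72.244
G1 X127.699 Y72.244
G1 X127.699 Y162.222
M5
G00 X128.823 Y137.204
M3 S556
G1 X100.731 Y103.588 F1746
G1 X60.079 Y119.918
G1 X63.048 Y163.626
G1 X105.534 Y174.309
G1 X128.823 Y137.204
M5
G00 X0.000 Y0.000

1 u = 1 mm; y_m = 221.074 − y.

[1] `<path>` regular polygon, #ff0000→score S556 F1746: (166.848,128.264) → (173.602,125.687) → (174.748,118.550) → (169.140,113.988) → (162.386,116.565) → (161.240,123.702) → (166.848,128.264) (closed)

[2] `<path>` rectangle, #ff0000→score S556 F1746: (127.699,162.222) → (208.311,162.222) → (208.311,72.244) → (127.699,72.244) → (127.699,162.222) (closed)

[3] `<polygon>` regular polygon, #ff0000→score S556 F1746: (128.823,137.204) → (100.731,103.588) → (60.079,119.918) → (63.048,163.626) → (105.534,174.309) → (128.823,137.204) (closed)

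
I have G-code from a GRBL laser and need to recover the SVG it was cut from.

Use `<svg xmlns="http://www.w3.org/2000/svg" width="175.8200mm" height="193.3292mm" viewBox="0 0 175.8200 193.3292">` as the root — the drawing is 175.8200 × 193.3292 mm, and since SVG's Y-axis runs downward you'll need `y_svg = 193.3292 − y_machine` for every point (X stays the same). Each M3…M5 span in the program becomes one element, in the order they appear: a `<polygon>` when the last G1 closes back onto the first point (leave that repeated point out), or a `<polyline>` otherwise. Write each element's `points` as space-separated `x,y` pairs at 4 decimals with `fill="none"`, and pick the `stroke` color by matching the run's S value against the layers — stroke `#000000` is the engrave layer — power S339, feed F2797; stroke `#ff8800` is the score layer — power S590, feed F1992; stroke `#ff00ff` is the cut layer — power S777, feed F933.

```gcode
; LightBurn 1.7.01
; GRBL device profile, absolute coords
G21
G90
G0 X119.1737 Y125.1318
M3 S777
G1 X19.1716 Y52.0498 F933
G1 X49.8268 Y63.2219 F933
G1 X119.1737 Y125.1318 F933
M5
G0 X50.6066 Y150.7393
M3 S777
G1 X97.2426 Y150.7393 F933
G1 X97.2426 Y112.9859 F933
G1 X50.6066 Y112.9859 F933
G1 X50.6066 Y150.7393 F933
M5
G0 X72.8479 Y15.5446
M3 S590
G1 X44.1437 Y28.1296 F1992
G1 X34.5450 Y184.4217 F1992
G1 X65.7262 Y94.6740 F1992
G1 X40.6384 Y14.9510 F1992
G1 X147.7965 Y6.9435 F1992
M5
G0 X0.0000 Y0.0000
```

<svg xmlns="http://www.w3.org/2000/svg" width="175.8200mm" height="193.3292mm" viewBox="0 0 175.8200 193.3292">
  <polygon points="119.1737,68.1974 19.1716,141.2794 49.8268,130.1073" fill="none" stroke="#ff00ff"/>
  <polygon points="50.6066,42.5899 97.2426,42.5899 97.2426,80.3433 50.6066,80.3433" fill="none" stroke="#ff00ff"/>
  <polyline points="72.8479,177.7846 44.1437,165.1996 34.5450,8.9075 65.7262,98.6552 40.6384,178.3782 147.7965,186.3857" fill="none" stroke="#ff8800"/>
</svg>

Each laser-on run becomes one SVG element. Flip Y back into SVG space with y_svg = 193.3292 − y_machine.

Run 1: S777 ⇒ cut layer `#ff00ff`. The run returns to its start, so emit a `<polygon>` with points (Y-flipped): 119.1737,68.1974 19.1716,141.2794 49.8268,130.1073.

Run 2: power S777 maps to stroke `#ff00ff` (cut). The run returns to its start, so emit a `<polygon>` with points (Y-flipped): 50.6066,42.5899 97.2426,42.5899 97.2426,80.3433 50.6066,80.3433.

Run 3: the run's S590 means `#ff8800` (score). The run is open, so emit a `<polyline>` with points (Y-flipped): 72.8479,177.7846 44.1437,165.1996 34.5450,8.9075 65.7262,98.6552 40.6384,178.3782 147.7965,186.3857.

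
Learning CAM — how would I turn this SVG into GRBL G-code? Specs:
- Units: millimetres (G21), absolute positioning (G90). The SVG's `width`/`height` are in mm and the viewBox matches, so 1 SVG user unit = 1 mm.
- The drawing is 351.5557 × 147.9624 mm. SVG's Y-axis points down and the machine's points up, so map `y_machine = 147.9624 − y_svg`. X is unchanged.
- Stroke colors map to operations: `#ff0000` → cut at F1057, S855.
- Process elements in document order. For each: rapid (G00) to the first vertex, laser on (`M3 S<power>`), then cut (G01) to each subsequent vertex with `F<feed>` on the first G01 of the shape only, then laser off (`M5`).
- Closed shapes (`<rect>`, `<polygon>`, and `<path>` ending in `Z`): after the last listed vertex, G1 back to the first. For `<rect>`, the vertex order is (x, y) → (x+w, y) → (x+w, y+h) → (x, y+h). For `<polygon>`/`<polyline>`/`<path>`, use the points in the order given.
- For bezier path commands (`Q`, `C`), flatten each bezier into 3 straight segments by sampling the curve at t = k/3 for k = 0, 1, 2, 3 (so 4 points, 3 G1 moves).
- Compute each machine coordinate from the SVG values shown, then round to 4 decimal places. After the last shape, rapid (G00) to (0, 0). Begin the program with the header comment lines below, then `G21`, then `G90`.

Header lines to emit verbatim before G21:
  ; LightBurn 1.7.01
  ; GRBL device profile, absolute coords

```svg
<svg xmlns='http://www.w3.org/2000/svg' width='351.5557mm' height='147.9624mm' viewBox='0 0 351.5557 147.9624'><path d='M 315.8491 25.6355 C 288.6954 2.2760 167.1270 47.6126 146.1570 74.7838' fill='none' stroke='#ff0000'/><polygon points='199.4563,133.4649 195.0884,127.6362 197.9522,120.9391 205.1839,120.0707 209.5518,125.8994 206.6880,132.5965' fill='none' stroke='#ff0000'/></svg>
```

viewBox `0 0 351.5557 147.9624` with mm width/height → 1 unit = 1 mm. Flip: y_m = 147.9624 − y_svg.

**Shape 1** — `<path>` cubic bezier, stroke `#ff0000` → cut (S855, F1057). Control points (SVG): P0=(315.8491,25.6355), P1=(288.6954,2.2760), P2=(167.1270,47.6126), P3=(146.1570,74.7838); sampled at t=k/3. Machine vertices: (315.8491,122.3269) → (264.4465,126.0048) → (193.4371,103.1878) → (146.1570,73.1786). Open path.

**Shape 2** — `<polygon>` regular polygon, stroke `#ff0000` → cut (S855, F1057). Machine vertices: (199.4563,14.4975) → (195.0884,20.3262) → (197.9522,27.0233) → (205.1839,27.8917) → (209.5518,22.0630) → (206.6880,15.3659) → (199.4563,14.4975). Closed: final G1 returns to the first vertex.

; LightBurn 1.7.01
; GRBL device profile, absolute coords
G21
G90
G00 X315.8491 Y122.3269
M3 S855
G01 X264.4465 Y126.0048 F1057
G01 X193.4371 Y103.1878
G01 X146.1570 Y73.1786
M5
G00 X199.4563 Y14.4975
M3 S855
G01 X195.0884 Y20.3262 F1057
G01 X197.9522 Y27.0233
G01 X205.1839 Y27.8917
G01 X209.5518 Y22.0630
G01 X206.6880 Y15.3659
G01 X199.4563 Y14.4975
M5
G00 X0.0000 Y0.0000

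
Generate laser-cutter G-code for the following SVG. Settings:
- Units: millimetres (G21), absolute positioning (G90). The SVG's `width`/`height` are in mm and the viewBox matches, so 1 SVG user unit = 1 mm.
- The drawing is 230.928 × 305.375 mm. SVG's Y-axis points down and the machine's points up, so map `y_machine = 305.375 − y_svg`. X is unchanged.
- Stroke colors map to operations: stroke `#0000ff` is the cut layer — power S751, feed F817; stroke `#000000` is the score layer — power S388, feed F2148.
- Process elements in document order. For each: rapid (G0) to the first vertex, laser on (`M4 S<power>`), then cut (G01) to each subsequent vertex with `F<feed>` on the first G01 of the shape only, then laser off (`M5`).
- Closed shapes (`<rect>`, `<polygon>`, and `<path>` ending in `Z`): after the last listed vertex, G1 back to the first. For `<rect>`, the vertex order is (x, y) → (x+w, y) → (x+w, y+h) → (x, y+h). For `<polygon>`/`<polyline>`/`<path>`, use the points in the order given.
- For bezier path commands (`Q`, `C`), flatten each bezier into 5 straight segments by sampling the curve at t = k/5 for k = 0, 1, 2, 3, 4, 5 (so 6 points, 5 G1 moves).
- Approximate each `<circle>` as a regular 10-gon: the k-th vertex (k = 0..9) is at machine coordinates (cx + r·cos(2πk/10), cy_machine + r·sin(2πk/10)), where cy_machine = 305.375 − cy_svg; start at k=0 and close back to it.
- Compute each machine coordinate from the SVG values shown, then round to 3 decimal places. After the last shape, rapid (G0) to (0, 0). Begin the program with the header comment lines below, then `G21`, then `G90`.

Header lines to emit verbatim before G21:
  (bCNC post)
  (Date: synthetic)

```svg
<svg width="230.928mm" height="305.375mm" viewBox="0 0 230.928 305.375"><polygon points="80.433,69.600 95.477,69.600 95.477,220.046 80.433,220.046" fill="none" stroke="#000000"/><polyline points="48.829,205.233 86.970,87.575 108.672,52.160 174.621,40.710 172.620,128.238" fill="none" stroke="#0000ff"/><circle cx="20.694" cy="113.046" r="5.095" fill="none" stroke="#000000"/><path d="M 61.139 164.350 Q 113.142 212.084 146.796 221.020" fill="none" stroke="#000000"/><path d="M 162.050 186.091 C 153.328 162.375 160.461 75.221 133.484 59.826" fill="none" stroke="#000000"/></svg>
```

(bCNC post)
(Date: synthetic)
G21
G90
G0 X80.433 Y235.775
M4 S388
G01 X95.477 Y235.775 F2148
G01 X95.477 Y85.329
G01 X80.433 Y85.329
G01 X80.433 Y235.775
M5
G0 X48.829 Y100.142
M4 S751
G01 X86.970 Y217.800 F817
G01 X108.672 Y253.215
G01 X174.621 Y264.665
G01 X172.620 Y177.137
M5
G0 X25.789 Y192.329
M4 S388
G01 X24.816 Y195.324 F2148
G01 X22.268 Y197.175
G01 X19.120 Y197.175
G01 X16.572 Y195.324
G01 X15.599 Y192.329
G01 X16.572 Y189.334
G01 X19.120 Y187.483
G01 X22.268 Y187.483
G01 X24.816 Y189.334
G01 X25.789 Y192.329
M5
G0 X61.139 Y141.025
M4 S388
G01 X81.206 Y123.483 F2148
G01 X99.806 Y109.045
G01 X116.937 Y97.711
G01 X132.600 Y89.481
G01 X146.796 Y84.355
M5
G0 X162.050 Y119.284
M4 S388
G01 X158.320 Y140.045 F2148
G01 X155.996 Y169.541
G01 X152.681 Y201.283
G01 X145.977 Y228.782
G01 X133.484 Y245.549
M5
G0 X0.000 Y0.000

Since the viewBox matches the mm dimensions, user units are millimetres directly. The only transform is the Y-flip y_m = 305.375 − y_svg.

Shape 1 is a rectangle drawn with `<polygon>`. Its stroke #000000 means score at S388, F2148. After flipping Y the toolpath is (80.433,235.775) → (95.477,235.775) → (95.477,85.329) → (80.433,85.329) → (80.433,235.775), returning to the start.

Shape 2 is a open polyline drawn with `<polyline>`. Its stroke #0000ff means cut at S751, F817. After flipping Y the toolpath is (48.829,100.142) → (86.970,217.800) → (108.672,253.215) → (174.621,264.665) → (172.620,177.137).

Shape 3 is a circle drawn with `<circle>`. Its stroke #000000 means score at S388, F2148. After flipping Y the toolpath is (25.789,192.329) → (24.816,195.324) → (22.268,197.175) → (19.120,197.175) → (16.572,195.324) → (15.599,192.329) → (16.572,189.334) → (19.120,187.483) → (22.268,187.483) → (24.816,189.334) → (25.789,192.329), returning to the start.

Shape 4 is a quadratic bezier drawn with `<path>`. Its stroke #000000 means score at S388, F2148. After flipping Y the toolpath is (61.139,141.025) → (81.206,123.483) → (99.806,109.045) → (116.937,97.711) → (132.600,89.481) → (146.796,84.355).

Shape 5 is a cubic bezier drawn with `<path>`. Its stroke #000000 means score at S388, F2148. After flipping Y the toolpath is (162.050,119.284) → (158.320,140.045) → (155.996,169.541) → (152.681,201.283) → (145.977,228.782) → (133.484,245.549).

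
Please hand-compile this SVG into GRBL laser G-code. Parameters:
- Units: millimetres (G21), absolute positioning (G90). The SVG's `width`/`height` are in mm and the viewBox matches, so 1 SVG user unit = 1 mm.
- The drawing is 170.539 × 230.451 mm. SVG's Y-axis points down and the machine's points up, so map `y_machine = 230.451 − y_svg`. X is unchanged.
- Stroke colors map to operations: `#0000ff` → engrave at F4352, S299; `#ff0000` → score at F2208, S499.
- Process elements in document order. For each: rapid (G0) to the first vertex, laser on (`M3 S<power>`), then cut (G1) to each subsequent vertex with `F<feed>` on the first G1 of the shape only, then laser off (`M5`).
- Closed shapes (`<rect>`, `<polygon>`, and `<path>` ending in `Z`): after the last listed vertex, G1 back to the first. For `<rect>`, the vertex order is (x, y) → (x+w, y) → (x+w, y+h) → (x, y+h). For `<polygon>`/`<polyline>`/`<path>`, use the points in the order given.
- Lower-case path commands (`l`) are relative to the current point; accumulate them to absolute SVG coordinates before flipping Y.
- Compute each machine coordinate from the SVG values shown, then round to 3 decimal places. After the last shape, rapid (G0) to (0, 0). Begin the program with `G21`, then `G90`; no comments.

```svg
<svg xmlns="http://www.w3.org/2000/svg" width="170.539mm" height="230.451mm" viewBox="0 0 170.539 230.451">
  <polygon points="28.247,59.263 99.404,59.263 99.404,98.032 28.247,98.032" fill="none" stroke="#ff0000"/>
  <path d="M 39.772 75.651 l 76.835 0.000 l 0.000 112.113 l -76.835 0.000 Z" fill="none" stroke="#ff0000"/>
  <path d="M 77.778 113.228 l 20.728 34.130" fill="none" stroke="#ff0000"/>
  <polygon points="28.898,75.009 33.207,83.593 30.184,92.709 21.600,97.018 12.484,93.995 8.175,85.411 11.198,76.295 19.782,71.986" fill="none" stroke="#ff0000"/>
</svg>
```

viewBox `0 0 170.539 230.451` with mm width/height → 1 unit = 1 mm. Flip: y_m = 230.451 − y_svg.

**Shape 1** — `<polygon>` rectangle, stroke `#ff0000` → score (S499, F2208). Machine vertices: (28.247,171.188) → (99.404,171.188) → (99.404,132.419) → (28.247,132.419) → (28.247,171.188). Closed: final G1 returns to the first vertex.

**Shape 2** — `<path>` rectangle, stroke `#ff0000` → score (S499, F2208). Machine vertices: (39.772,154.800) → (116.607,154.800) → (116.607,42.687) → (39.772,42.687) → (39.772,154.800). Closed: final G1 returns to the first vertex.

**Shape 3** — `<path>` line segment, stroke `#ff0000` → score (S499, F2208). Machine vertices: (77.778,117.223) → (98.506,83.093). Open path.

**Shape 4** — `<polygon>` regular polygon, stroke `#ff0000` → score (S499, F2208). Machine vertices: (28.898,155.442) → (33.207,146.858) → (30.184,137.742) → (21.600,133.433) → (12.484,136.456) → (8.175,145.040) → (11.198,154.156) → (19.782,158.465) → (28.898,155.442). Closed: final G1 returns to the first vertex.

G21
G90
G0 X28.247 Y171.188
M3 S499
G1 X99.404 Y171.188 F2208
G1 X99.404 Y132.419
G1 X28.247 Y132.419
G1 X28.247 Y171.188
M5
G0 X39.772 Y154.800
M3 S499
G1 X116.607 Y154.800 F2208
G1 X116.607 Y42.687
G1 X39.772 Y42.687
G1 X39.772 Y154.800
M5
G0 X77.778 Y117.223
M3 S499
G1 X98.506 Y83.093 F2208
M5
G0 X28.898 Y155.442
M3 S499
G1 X33.207 Y146.858 F2208
G1 X30.184 Y137.742
G1 X21.600 Y133.433
G1 X12.484 Y136.456
G1 X8.175 Y145.040
G1 X11.198 Y154.156
G1 X19.782 Y158.465
G1 X28.898 Y155.442
M5
G0 X0.000 Y0.000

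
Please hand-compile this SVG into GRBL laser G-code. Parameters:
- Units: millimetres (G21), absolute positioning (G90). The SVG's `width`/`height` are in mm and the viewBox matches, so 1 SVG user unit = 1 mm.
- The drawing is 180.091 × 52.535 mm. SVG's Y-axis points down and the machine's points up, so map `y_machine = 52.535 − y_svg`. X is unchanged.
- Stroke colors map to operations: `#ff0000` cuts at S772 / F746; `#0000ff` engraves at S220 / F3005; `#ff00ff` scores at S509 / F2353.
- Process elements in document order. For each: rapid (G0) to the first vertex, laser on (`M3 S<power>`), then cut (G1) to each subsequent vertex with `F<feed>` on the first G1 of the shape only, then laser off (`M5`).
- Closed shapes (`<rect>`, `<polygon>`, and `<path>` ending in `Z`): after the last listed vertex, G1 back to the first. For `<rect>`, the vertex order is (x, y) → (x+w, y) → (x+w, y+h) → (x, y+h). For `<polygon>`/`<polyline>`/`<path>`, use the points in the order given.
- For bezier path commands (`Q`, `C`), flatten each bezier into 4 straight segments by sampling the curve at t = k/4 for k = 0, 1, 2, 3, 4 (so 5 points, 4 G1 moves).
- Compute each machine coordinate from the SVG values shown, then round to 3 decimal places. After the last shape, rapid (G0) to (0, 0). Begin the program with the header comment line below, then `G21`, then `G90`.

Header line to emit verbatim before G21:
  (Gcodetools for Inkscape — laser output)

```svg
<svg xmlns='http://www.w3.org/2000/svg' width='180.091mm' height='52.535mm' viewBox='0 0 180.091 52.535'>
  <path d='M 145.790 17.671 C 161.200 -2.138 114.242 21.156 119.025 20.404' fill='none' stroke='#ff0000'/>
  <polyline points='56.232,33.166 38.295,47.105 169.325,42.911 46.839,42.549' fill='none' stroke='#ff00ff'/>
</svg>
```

(Gcodetools for Inkscape — laser output)
G21
G90
G0 X145.790 Y34.864
M3 S772
G1 X147.436 Y42.688 F746
G1 X136.393 Y40.644
G1 X123.356 Y35.026
G1 X119.025 Y32.131
M5
G0 X56.232 Y19.369
M3 S509
G1 X38.295 Y5.430 F2353
G1 X169.325 Y9.624
G1 X46.839 Y9.986
M5
G0 X0.000 Y0.000

Since the viewBox matches the mm dimensions, user units are millimetres directly. The only transform is the Y-flip y_m = 52.535 − y_svg.

Shape 1 is a cubic bezier drawn with `<path>`. Its stroke #ff0000 means cut at S772, F746. After flipping Y the toolpath is (145.790,34.864) → (147.436,42.688) → (136.393,40.644) → (123.356,35.026) → (119.025,32.131).

Shape 2 is a open polyline drawn with `<polyline>`. Its stroke #ff00ff means score at S509, F2353. After flipping Y the toolpath is (56.232,19.369) → (38.295,5.430) → (169.325,9.624) → (46.839,9.986).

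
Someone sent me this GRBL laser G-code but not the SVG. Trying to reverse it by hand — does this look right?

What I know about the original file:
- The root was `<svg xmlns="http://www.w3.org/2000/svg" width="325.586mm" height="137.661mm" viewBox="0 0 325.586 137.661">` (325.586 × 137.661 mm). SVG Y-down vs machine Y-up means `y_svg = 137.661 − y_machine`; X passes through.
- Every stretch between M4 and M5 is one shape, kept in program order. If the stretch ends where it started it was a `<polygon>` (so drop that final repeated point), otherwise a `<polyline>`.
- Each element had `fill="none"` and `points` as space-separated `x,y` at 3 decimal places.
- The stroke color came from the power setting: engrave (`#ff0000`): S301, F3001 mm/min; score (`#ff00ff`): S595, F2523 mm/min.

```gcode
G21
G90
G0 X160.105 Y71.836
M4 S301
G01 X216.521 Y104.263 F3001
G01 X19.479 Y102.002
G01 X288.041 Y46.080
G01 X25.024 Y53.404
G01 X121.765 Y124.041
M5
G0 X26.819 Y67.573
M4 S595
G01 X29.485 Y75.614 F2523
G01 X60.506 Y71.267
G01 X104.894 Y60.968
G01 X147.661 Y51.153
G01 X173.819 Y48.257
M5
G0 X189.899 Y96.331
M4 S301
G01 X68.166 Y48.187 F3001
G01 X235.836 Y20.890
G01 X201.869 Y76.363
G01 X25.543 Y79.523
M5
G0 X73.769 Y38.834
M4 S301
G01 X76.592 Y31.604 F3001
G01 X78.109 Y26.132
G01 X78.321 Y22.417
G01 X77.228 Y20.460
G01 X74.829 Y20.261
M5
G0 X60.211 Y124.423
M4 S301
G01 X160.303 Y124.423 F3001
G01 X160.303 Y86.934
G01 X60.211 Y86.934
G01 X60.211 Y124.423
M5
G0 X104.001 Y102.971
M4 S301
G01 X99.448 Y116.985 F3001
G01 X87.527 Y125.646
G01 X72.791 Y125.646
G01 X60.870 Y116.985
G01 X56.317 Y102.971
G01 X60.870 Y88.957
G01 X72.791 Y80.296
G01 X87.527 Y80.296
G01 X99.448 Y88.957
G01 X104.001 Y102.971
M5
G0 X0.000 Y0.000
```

Machine Y-up, SVG Y-down with viewBox height 137.661, so y_svg = 137.661 − y_machine; X carries over.

Run 1: the run's S301 means `#ff0000` (engrave). The run is open, so emit a `<polyline>` with points (Y-flipped): 160.105,65.825 216.521,33.398 19.479,35.659 288.041,91.581 25.024,84.257 121.765,13.620.

Run 2: power S595 maps to stroke `#ff00ff` (score). The run is open, so emit a `<polyline>` with points (Y-flipped): 26.819,70.088 29.485,62.047 60.506,66.394 104.894,76.693 147.661,86.508 173.819,89.404.

Run 3: S301 ⇒ engrave layer `#ff0000`. The run is open, so emit a `<polyline>` with points (Y-flipped): 189.899,41.330 68.166,89.474 235.836,116.771 201.869,61.298 25.543,58.138.

Run 4: S301 ⇒ engrave layer `#ff0000`. The run is open, so emit a `<polyline>` with points (Y-flipped): 73.769,98.827 76.592,106.057 78.109,111.529 78.321,115.244 77.228,117.201 74.829,117.400.

Run 5: power S301 maps to stroke `#ff0000` (engrave). The run returns to its start, so emit a `<polygon>` with points (Y-flipped): 60.211,13.238 160.303,13.238 160.303,50.727 60.211,50.727.

Run 6: the run's S301 means `#ff0000` (engrave). The run returns to its start, so emit a `<polygon>` with points (Y-flipped): 104.001,34.690 99.448,20.676 87.527,12.015 72.791,12.015 60.870,20.676 56.317,34.690 60.870,48.704 72.791,57.365 87.527,57.365 99.448,48.704.

<svg xmlns="http://www.w3.org/2000/svg" width="325.586mm" height="137.661mm" viewBox="0 0 325.586 137.661">
  <polyline points="160.105,65.825 216.521,33.398 19.479,35.659 288.041,91.581 25.024,84.257 121.765,13.620" fill="none" stroke="#ff0000"/>
  <polyline points="26.819,70.088 29.485,62.047 60.506,66.394 104.894,76.693 147.661,86.508 173.819,89.404" fill="none" stroke="#ff00ff"/>
  <polyline points="189.899,41.330 68.166,89.474 235.836,116.771 201.869,61.298 25.543,58.138" fill="none" stroke="#ff0000"/>
  <polyline points="73.769,98.827 76.592,106.057 78.109,111.529 78.321,115.244 77.228,117.201 74.829,117.400" fill="none" stroke="#ff0000"/>
  <polygon points="60.211,13.238 160.303,13.238 160.303,50.727 60.211,50.727" fill="none" stroke="#ff0000"/>
  <polygon points="104.001,34.690 99.448,20.676 87.527,12.015 72.791,12.015 60.870,20.676 56.317,34.690 60.870,48.704 72.791,57.365 87.527,57.365 99.448,48.704" fill="none" stroke="#ff0000"/>
</svg>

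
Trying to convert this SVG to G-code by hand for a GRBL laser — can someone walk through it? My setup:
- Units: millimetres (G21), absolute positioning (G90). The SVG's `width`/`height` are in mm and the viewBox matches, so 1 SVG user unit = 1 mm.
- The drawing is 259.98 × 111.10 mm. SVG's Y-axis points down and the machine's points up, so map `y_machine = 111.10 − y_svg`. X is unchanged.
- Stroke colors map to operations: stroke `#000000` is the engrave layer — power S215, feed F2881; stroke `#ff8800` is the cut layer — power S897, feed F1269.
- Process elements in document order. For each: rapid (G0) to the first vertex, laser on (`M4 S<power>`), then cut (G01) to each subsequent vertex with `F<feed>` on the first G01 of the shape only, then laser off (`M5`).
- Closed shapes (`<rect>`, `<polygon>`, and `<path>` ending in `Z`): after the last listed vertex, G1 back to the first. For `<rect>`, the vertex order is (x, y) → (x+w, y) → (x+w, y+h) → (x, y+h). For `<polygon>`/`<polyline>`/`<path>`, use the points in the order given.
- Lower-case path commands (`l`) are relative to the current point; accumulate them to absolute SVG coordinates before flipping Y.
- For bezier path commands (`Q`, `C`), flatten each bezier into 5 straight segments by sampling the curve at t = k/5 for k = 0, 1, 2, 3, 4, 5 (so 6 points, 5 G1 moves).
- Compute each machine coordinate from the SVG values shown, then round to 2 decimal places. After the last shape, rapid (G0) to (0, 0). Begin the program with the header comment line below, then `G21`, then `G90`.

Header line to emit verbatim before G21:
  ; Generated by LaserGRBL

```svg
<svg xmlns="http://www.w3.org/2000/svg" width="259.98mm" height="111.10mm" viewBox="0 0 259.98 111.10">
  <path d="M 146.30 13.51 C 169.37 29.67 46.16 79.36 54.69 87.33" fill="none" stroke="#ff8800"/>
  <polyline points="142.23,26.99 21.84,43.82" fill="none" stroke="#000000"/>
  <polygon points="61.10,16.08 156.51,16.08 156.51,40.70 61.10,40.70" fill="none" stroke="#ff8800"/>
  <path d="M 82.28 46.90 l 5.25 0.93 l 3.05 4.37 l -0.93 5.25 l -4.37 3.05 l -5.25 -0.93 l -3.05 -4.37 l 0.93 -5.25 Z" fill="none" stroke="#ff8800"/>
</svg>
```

; Generated by LaserGRBL
G21
G90
G0 X146.30 Y97.59
M4 S897
G01 X144.81 Y84.47 F1269
G01 X121.56 Y66.92
G01 X89.90 Y48.54
G01 X63.16 Y32.96
G01 X54.69 Y23.77
M5
G0 X142.23 Y84.11
M4 S215
G01 X21.84 Y67.28 F2881
M5
G0 X61.10 Y95.02
M4 S897
G01 X156.51 Y95.02 F1269
G01 X156.51 Y70.40
G01 X61.10 Y70.40
G01 X61.10 Y95.02
M5
G0 X82.28 Y64.20
M4 S897
G01 X87.53 Y63.27 F1269
G01 X90.58 Y58.90
G01 X89.65 Y53.65
G01 X85.28 Y50.60
G01 X80.03 Y51.53
G01 X76.98 Y55.90
G01 X77.91 Y61.15
G01 X82.28 Y64.20
M5
G0 X0.00 Y0.00

Since the viewBox matches the mm dimensions, user units are millimetres directly. The only transform is the Y-flip y_m = 111.10 − y_svg.

Shape 1 is a cubic bezier drawn with `<path>`. Its stroke #ff8800 means cut at S897, F1269. After flipping Y the toolpath is (146.30,97.59) → (144.81,84.47) → (121.56,66.92) → (89.90,48.54) → (63.16,32.96) → (54.69,23.77).

Shape 2 is a line segment drawn with `<polyline>`. Its stroke #000000 means engrave at S215, F2881. After flipping Y the toolpath is (142.23,84.11) → (21.84,67.28).

Shape 3 is a rectangle drawn with `<polygon>`. Its stroke #ff8800 means cut at S897, F1269. After flipping Y the toolpath is (61.10,95.02) → (156.51,95.02) → (156.51,70.40) → (61.10,70.40) → (61.10,95.02), returning to the start.

Shape 4 is a regular polygon drawn with `<path>`. Its stroke #ff8800 means cut at S897, F1269. After flipping Y the toolpath is (82.28,64.20) → (87.53,63.27) → (90.58,58.90) → (89.65,53.65) → (85.28,50.60) → (80.03,51.53) → (76.98,55.90) → (77.91,61.15) → (82.28,64.20), returning to the start.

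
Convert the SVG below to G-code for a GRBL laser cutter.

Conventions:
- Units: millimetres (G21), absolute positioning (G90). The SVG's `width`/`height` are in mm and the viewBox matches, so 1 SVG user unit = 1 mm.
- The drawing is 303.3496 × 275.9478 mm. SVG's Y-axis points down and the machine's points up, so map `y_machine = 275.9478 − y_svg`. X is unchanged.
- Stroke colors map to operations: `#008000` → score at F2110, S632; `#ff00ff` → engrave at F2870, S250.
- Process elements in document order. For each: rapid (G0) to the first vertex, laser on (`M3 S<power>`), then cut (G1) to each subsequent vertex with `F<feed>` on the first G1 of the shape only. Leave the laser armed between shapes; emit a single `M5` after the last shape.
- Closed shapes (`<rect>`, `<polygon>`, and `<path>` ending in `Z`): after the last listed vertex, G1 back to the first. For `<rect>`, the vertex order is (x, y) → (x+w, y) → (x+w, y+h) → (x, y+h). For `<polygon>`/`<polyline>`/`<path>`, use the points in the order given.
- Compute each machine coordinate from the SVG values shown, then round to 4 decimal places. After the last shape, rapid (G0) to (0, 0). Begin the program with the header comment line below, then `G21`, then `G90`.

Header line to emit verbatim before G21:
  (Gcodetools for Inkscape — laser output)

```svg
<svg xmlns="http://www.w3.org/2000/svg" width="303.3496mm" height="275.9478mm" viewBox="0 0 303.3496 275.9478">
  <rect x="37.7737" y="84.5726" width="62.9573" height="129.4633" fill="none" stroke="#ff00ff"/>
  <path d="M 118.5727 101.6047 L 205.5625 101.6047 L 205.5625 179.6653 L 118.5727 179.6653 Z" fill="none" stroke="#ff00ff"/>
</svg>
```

(Gcodetools for Inkscape — laser output)
G21
G90
G0 X37.7737 Y191.3752
M3 S250
G1 X100.7310 Y191.3752 F2870
G1 X100.7310 Y61.9119
G1 X37.7737 Y61.9119
G1 X37.7737 Y191.3752
G0 X118.5727 Y174.3431
M3 S250
G1 X205.5625 Y174.3431 F2870
G1 X205.5625 Y96.2825
G1 X118.5727 Y96.2825
G1 X118.5727 Y174.3431
M5
G0 X0.0000 Y0.0000

viewBox `0 0 303.3496 275.9478` with mm width/height → 1 unit = 1 mm. Flip: y_m = 275.9478 − y_svg.

**Shape 1** — `<rect>` rectangle, stroke `#ff00ff` → engrave (S250, F2870). Machine vertices: (37.7737,191.3752) → (100.7310,191.3752) → (100.7310,61.9119) → (37.7737,61.9119) → (37.7737,191.3752). Closed: final G1 returns to the first vertex.

**Shape 2** — `<path>` rectangle, stroke `#ff00ff` → engrave (S250, F2870). Machine vertices: (118.5727,174.3431) → (205.5625,174.3431) → (205.5625,96.2825) → (118.5727,96.2825) → (118.5727,174.3431). Closed: final G1 returns to the first vertex.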